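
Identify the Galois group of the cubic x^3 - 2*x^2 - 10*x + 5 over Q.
Gal(K/Q) = S_3 (symmetric group of order 6)

Compute the discriminant of x^3 + (-2)*x^2 + (-10)*x + (5): Δ = 5685. Since Δ is not a rational square, the Galois group is not contained in A_3; it must be the full S_3 (irreducibility of the cubic rules out anything smaller).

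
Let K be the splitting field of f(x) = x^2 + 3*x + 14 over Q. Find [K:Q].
[K:Q] = 2

The discriminant of x^2 + (3)*x + (14) is b^2 - 4c = 9 - (56) = -47. Since -47 is not a perfect square in Q, the polynomial is irreducible over Q. Its two roots generate a degree-2 extension, so [K:Q] = 2.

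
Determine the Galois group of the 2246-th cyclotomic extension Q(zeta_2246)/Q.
|Gal(Q(zeta_2246)/Q)| = phi(2246) = 1122; group ≅ (Z/2246Z)^* ≅ Z/1122Z

The n-th cyclotomic polynomial Φ_2246(x) is the minimal polynomial of zeta_2246 over Q and has degree phi(2246) = 1122. So Q(zeta_2246) is a degree-1122 Galois extension with Galois group (Z/2246Z)^*. By CRT, (Z/2246Z)^* ≅ (Z/2Z)^* × (Z/1123Z)^*. Each prime-power unit group is (Z/2Z)^* ≅ trivial group (order 1); (Z/1123Z)^* ≅ Z/1122Z. Hence Gal(Q(zeta_2246)/Q) ≅ Z/1122Z.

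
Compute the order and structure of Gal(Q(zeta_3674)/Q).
|Gal(Q(zeta_3674)/Q)| = phi(3674) = 1660; group ≅ (Z/3674Z)^* ≅ Z/10Z × Z/166Z

The n-th cyclotomic polynomial Φ_3674(x) is the minimal polynomial of zeta_3674 over Q and has degree phi(3674) = 1660. So Q(zeta_3674) is a degree-1660 Galois extension with Galois group (Z/3674Z)^*. By CRT, (Z/3674Z)^* ≅ (Z/2Z)^* × (Z/11Z)^* × (Z/167Z)^*. Each prime-power unit group is (Z/2Z)^* ≅ trivial group (order 1); (Z/11Z)^* ≅ Z/10Z; (Z/167Z)^* ≅ Z/166Z. Hence Gal(Q(zeta_3674)/Q) ≅ Z/10Z × Z/166Z.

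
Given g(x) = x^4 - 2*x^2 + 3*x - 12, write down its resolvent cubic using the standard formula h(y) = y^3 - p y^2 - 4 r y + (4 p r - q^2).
h(y) = y^3 + 2*y^2 + 48*y + 87

Identify coefficients: p = -2, q = 3, r = -12.
Plug into h(y) = y^3 - p y^2 - 4 r y + (4 p r - q^2):
  h(y) = y^3 - (-2) y^2 - 4*(-12) y + (4*(-2)*(-12) - (3)^2)
       = y^3 + (2) y^2 + (48) y + (87).
Simplifying: h(y) = y^3 + 2*y^2 + 48*y + 87.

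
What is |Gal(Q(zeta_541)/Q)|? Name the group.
|Gal(Q(zeta_541)/Q)| = phi(541) = 540; group ≅ (Z/541Z)^* ≅ Z/540Z

The n-th cyclotomic polynomial Φ_541(x) is the minimal polynomial of zeta_541 over Q and has degree phi(541) = 540. So Q(zeta_541) is a degree-540 Galois extension with Galois group (Z/541Z)^*. (Z/541Z)^* is cyclic since 541 is an odd prime power (or 4). Hence Gal(Q(zeta_541)/Q) ≅ Z/540Z.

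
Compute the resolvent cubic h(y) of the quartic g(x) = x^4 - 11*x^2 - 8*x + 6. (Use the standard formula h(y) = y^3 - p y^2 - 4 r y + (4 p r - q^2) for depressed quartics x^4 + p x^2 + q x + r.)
h(y) = y^3 + 11*y^2 - 24*y - 328

Identify coefficients: p = -11, q = -8, r = 6.
Plug into h(y) = y^3 - p y^2 - 4 r y + (4 p r - q^2):
  h(y) = y^3 - (-11) y^2 - 4*(6) y + (4*(-11)*(6) - (-8)^2)
       = y^3 + (11) y^2 + (-24) y + (-328).
Simplifying: h(y) = y^3 + 11*y^2 - 24*y - 328.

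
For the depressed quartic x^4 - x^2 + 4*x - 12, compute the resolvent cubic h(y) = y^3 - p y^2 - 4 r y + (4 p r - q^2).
h(y) = y^3 + y^2 + 48*y + 32

Identify coefficients: p = -1, q = 4, r = -12.
Plug into h(y) = y^3 - p y^2 - 4 r y + (4 p r - q^2):
  h(y) = y^3 - (-1) y^2 - 4*(-12) y + (4*(-1)*(-12) - (4)^2)
       = y^3 + (1) y^2 + (48) y + (32).
Simplifying: h(y) = y^3 + y^2 + 48*y + 32.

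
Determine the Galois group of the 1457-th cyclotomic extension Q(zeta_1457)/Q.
|Gal(Q(zeta_1457)/Q)| = phi(1457) = 1380; group ≅ (Z/1457Z)^* ≅ Z/30Z × Z/46Z

The n-th cyclotomic polynomial Φ_1457(x) is the minimal polynomial of zeta_1457 over Q and has degree phi(1457) = 1380. So Q(zeta_1457) is a degree-1380 Galois extension with Galois group (Z/1457Z)^*. By CRT, (Z/1457Z)^* ≅ (Z/31Z)^* × (Z/47Z)^*. Each prime-power unit group is (Z/31Z)^* ≅ Z/30Z; (Z/47Z)^* ≅ Z/46Z. Hence Gal(Q(zeta_1457)/Q) ≅ Z/30Z × Z/46Z.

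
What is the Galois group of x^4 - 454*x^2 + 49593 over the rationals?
Gal(K/Q) = V_4 (Klein four-group, Z/2Z × Z/2Z)

f factors as (x^2 - 271)(x^2 - 183), so the splitting field is K = Q(sqrt(271), sqrt(183)). The elements 271, 183, 49593 are all non-squares in Q, so sqrt(271) and sqrt(183) generate independent quadratic extensions. Thus [K:Q] = 4 and Gal(K/Q) is generated by the two order-2 automorphisms sqrt(271) ↦ -sqrt(271) and sqrt(183) ↦ -sqrt(183), giving V_4.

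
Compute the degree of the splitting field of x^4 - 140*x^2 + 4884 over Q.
[K:Q] = 4

f factors as (x^2 - 66)(x^2 - 74); the splitting field is K = Q(sqrt(66), sqrt(74)). Since 66, 74, and 4884 are all non-squares in Q, the three subfields Q(sqrt(66)), Q(sqrt(74)), Q(sqrt(4884)) are distinct degree-2 extensions, so [K:Q] = 4 (Klein four Galois group).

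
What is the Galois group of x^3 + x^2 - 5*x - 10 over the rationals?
Gal(K/Q) = S_3 (symmetric group of order 6)

Compute the discriminant of x^3 + (1)*x^2 + (-5)*x + (-10): Δ = -1235. Since Δ is not a rational square, the Galois group is not contained in A_3; it must be the full S_3 (irreducibility of the cubic rules out anything smaller).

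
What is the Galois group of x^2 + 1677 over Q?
Gal(K/Q) = Z/2Z (cyclic of order 2)

x^2 + 1677 is irreducible over Q since -1677 is not a rational square. The splitting field Q(sqrt(-1677)) has degree 2 over Q, and its unique nontrivial automorphism is sqrt(-1677) ↦ -sqrt(-1677). Hence Gal(Q(sqrt(-1677))/Q) = Z/2Z.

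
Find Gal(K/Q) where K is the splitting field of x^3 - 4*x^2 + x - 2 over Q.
Gal(K/Q) = S_3 (symmetric group of order 6)

Compute the discriminant of x^3 + (-4)*x^2 + (1)*x + (-2): Δ = -464. Since Δ is not a rational square, the Galois group is not contained in A_3; it must be the full S_3 (irreducibility of the cubic rules out anything smaller).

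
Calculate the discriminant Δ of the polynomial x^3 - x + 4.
Δ = -428

For a depressed cubic x^3 + p x + q the discriminant is Δ = -4 p^3 - 27 q^2 = -4*(-1)^3 - 27*(4)^2 = 4 - 432 = -428.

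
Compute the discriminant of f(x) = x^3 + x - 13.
Δ = -4567

For a depressed cubic x^3 + p x + q the discriminant is Δ = -4 p^3 - 27 q^2 = -4*(1)^3 - 27*(-13)^2 = -4 - 4563 = -4567.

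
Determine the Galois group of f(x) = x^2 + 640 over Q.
Gal(K/Q) = Z/2Z (cyclic of order 2)

x^2 + 640 is irreducible over Q since -640 is not a rational square. The splitting field Q(sqrt(-640)) has degree 2 over Q, and its unique nontrivial automorphism is sqrt(-640) ↦ -sqrt(-640). Hence Gal(Q(sqrt(-640))/Q) = Z/2Z.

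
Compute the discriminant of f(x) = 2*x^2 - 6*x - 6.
Δ = 84

For a quadratic a x^2 + b x + c the discriminant is Δ = b^2 - 4ac = (-6)^2 - 4*(2)*(-6) = 36 - (-48) = 84.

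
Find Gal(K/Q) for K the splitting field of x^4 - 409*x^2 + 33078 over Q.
Gal(K/Q) = V_4 (Klein four-group, Z/2Z × Z/2Z)

f factors as (x^2 - 111)(x^2 - 298), so the splitting field is K = Q(sqrt(111), sqrt(298)). The elements 111, 298, 33078 are all non-squares in Q, so sqrt(111) and sqrt(298) generate independent quadratic extensions. Thus [K:Q] = 4 and Gal(K/Q) is generated by the two order-2 automorphisms sqrt(111) ↦ -sqrt(111) and sqrt(298) ↦ -sqrt(298), giving V_4.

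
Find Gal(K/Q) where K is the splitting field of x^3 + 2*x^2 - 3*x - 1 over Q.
Gal(K/Q) = S_3 (symmetric group of order 6)

Compute the discriminant of x^3 + (2)*x^2 + (-3)*x + (-1): Δ = 257. Since Δ is not a rational square, the Galois group is not contained in A_3; it must be the full S_3 (irreducibility of the cubic rules out anything smaller).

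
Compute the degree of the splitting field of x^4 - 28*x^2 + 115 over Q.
[K:Q] = 4

f factors as (x^2 - 23)(x^2 - 5); the splitting field is K = Q(sqrt(23), sqrt(5)). Since 23, 5, and 115 are all non-squares in Q, the three subfields Q(sqrt(23)), Q(sqrt(5)), Q(sqrt(115)) are distinct degree-2 extensions, so [K:Q] = 4 (Klein four Galois group).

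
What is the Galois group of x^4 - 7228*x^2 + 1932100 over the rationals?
Gal(K/Q) = Z/2Z (cyclic of order 2)

f factors as (x^2 - 6950)(x^2 - 278), so the splitting field is K = Q(sqrt(6950), sqrt(278)). The squarefree part of 6950 is 278 and the squarefree part of 278 is also 278, so sqrt(6950) and sqrt(278) are both rational multiples of sqrt(278). Hence Q(sqrt(6950)) = Q(sqrt(278)) = Q(sqrt(278)), and the splitting field collapses to a single degree-2 extension with Galois group Z/2Z.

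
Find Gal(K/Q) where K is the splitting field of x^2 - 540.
Gal(K/Q) = Z/2Z (cyclic of order 2)

x^2 - 540 is irreducible over Q since 540 is not a rational square. The splitting field Q(sqrt(540)) has degree 2 over Q, and its unique nontrivial automorphism is sqrt(540) ↦ -sqrt(540). Hence Gal(Q(sqrt(540))/Q) = Z/2Z.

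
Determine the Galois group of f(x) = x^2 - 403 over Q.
Gal(K/Q) = Z/2Z (cyclic of order 2)

x^2 - 403 is irreducible over Q since 403 is not a rational square. The splitting field Q(sqrt(403)) has degree 2 over Q, and its unique nontrivial automorphism is sqrt(403) ↦ -sqrt(403). Hence Gal(Q(sqrt(403))/Q) = Z/2Z.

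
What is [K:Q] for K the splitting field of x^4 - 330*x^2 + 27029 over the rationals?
[K:Q] = 4

f factors as (x^2 - 151)(x^2 - 179); the splitting field is K = Q(sqrt(151), sqrt(179)). Since 151, 179, and 27029 are all non-squares in Q, the three subfields Q(sqrt(151)), Q(sqrt(179)), Q(sqrt(27029)) are distinct degree-2 extensions, so [K:Q] = 4 (Klein four Galois group).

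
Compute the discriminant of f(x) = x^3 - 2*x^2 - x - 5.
Δ = -1007

For x^3 + a x^2 + b x + c the discriminant is Δ = 18 a b c - 4 a^3 c + a^2 b^2 - 4 b^3 - 27 c^2.
Plug a = -2, b = -1, c = -5:
  18*(-2)*(-1)*(-5) - 4*(-2)^3*(-5) + (-2)^2*(-1)^2 - 4*(-1)^3 - 27*(-5)^2
  = -180 + (-160) + 4 + (4) + (-675)
  = -1007.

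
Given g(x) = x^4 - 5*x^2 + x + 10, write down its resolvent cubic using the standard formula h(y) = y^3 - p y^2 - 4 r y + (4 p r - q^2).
h(y) = y^3 + 5*y^2 - 40*y - 201

Identify coefficients: p = -5, q = 1, r = 10.
Plug into h(y) = y^3 - p y^2 - 4 r y + (4 p r - q^2):
  h(y) = y^3 - (-5) y^2 - 4*(10) y + (4*(-5)*(10) - (1)^2)
       = y^3 + (5) y^2 + (-40) y + (-201).
Simplifying: h(y) = y^3 + 5*y^2 - 40*y - 201.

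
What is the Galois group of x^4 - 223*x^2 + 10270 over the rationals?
Gal(K/Q) = V_4 (Klein four-group, Z/2Z × Z/2Z)

f factors as (x^2 - 65)(x^2 - 158), so the splitting field is K = Q(sqrt(65), sqrt(158)). The elements 65, 158, 10270 are all non-squares in Q, so sqrt(65) and sqrt(158) generate independent quadratic extensions. Thus [K:Q] = 4 and Gal(K/Q) is generated by the two order-2 automorphisms sqrt(65) ↦ -sqrt(65) and sqrt(158) ↦ -sqrt(158), giving V_4.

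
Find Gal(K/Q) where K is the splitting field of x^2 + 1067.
Gal(K/Q) = Z/2Z (cyclic of order 2)

x^2 + 1067 is irreducible over Q since -1067 is not a rational square. The splitting field Q(sqrt(-1067)) has degree 2 over Q, and its unique nontrivial automorphism is sqrt(-1067) ↦ -sqrt(-1067). Hence Gal(Q(sqrt(-1067))/Q) = Z/2Z.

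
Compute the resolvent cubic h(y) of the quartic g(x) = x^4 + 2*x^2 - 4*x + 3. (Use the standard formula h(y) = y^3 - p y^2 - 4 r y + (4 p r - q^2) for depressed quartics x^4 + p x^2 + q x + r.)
h(y) = y^3 - 2*y^2 - 12*y + 8

Identify coefficients: p = 2, q = -4, r = 3.
Plug into h(y) = y^3 - p y^2 - 4 r y + (4 p r - q^2):
  h(y) = y^3 - (2) y^2 - 4*(3) y + (4*(2)*(3) - (-4)^2)
       = y^3 + (-2) y^2 + (-12) y + (8).
Simplifying: h(y) = y^3 - 2*y^2 - 12*y + 8.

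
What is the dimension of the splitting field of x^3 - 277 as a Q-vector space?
[K:Q] = 6

x^3 - 277 has one real root r = 277^(1/3) and two complex roots r*zeta_3, r*zeta_3^2 where zeta_3 = e^(2*pi*i/3). The splitting field is Q(r, zeta_3). [Q(r):Q] = 3 and [Q(zeta_3):Q] = 2 with gcd = 1, so [Q(r, zeta_3):Q] = 3 * 2 = 6.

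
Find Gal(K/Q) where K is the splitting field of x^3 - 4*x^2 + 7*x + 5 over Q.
Gal(K/Q) = S_3 (symmetric group of order 6)

Compute the discriminant of x^3 + (-4)*x^2 + (7)*x + (5): Δ = -2503. Since Δ is not a rational square, the Galois group is not contained in A_3; it must be the full S_3 (irreducibility of the cubic rules out anything smaller).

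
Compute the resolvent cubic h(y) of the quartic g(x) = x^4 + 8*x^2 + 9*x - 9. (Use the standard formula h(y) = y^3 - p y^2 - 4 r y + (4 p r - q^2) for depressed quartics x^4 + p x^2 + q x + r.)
h(y) = y^3 - 8*y^2 + 36*y - 369

Identify coefficients: p = 8, q = 9, r = -9.
Plug into h(y) = y^3 - p y^2 - 4 r y + (4 p r - q^2):
  h(y) = y^3 - (8) y^2 - 4*(-9) y + (4*(8)*(-9) - (9)^2)
       = y^3 + (-8) y^2 + (36) y + (-369).
Simplifying: h(y) = y^3 - 8*y^2 + 36*y - 369.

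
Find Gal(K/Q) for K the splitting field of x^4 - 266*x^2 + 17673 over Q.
Gal(K/Q) = V_4 (Klein four-group, Z/2Z × Z/2Z)

f factors as (x^2 - 129)(x^2 - 137), so the splitting field is K = Q(sqrt(129), sqrt(137)). The elements 129, 137, 17673 are all non-squares in Q, so sqrt(129) and sqrt(137) generate independent quadratic extensions. Thus [K:Q] = 4 and Gal(K/Q) is generated by the two order-2 automorphisms sqrt(129) ↦ -sqrt(129) and sqrt(137) ↦ -sqrt(137), giving V_4.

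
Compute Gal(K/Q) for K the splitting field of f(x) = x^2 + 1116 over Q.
Gal(K/Q) = Z/2Z (cyclic of order 2)

x^2 + 1116 is irreducible over Q since -1116 is not a rational square. The splitting field Q(sqrt(-1116)) has degree 2 over Q, and its unique nontrivial automorphism is sqrt(-1116) ↦ -sqrt(-1116). Hence Gal(Q(sqrt(-1116))/Q) = Z/2Z.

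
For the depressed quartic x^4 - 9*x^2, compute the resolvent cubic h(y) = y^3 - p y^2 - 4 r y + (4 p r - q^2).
h(y) = y^3 + 9*y^2

Identify coefficients: p = -9, q = 0, r = 0.
Plug into h(y) = y^3 - p y^2 - 4 r y + (4 p r - q^2):
  h(y) = y^3 - (-9) y^2 - 4*(0) y + (4*(-9)*(0) - (0)^2)
       = y^3 + (9) y^2 + (0) y + (0).
Simplifying: h(y) = y^3 + 9*y^2.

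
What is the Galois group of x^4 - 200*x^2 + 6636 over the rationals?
Gal(K/Q) = V_4 (Klein four-group, Z/2Z × Z/2Z)

f factors as (x^2 - 42)(x^2 - 158), so the splitting field is K = Q(sqrt(42), sqrt(158)). The elements 42, 158, 6636 are all non-squares in Q, so sqrt(42) and sqrt(158) generate independent quadratic extensions. Thus [K:Q] = 4 and Gal(K/Q) is generated by the two order-2 automorphisms sqrt(42) ↦ -sqrt(42) and sqrt(158) ↦ -sqrt(158), giving V_4.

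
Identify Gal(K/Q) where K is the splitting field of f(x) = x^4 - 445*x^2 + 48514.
Gal(K/Q) = V_4 (Klein four-group, Z/2Z × Z/2Z)

f factors as (x^2 - 191)(x^2 - 254), so the splitting field is K = Q(sqrt(191), sqrt(254)). The elements 191, 254, 48514 are all non-squares in Q, so sqrt(191) and sqrt(254) generate independent quadratic extensions. Thus [K:Q] = 4 and Gal(K/Q) is generated by the two order-2 automorphisms sqrt(191) ↦ -sqrt(191) and sqrt(254) ↦ -sqrt(254), giving V_4.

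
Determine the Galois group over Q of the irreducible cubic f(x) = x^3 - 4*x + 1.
Gal(K/Q) = S_3 (symmetric group of order 6)

Compute the discriminant of x^3 + (0)*x^2 + (-4)*x + (1): Δ = 229. Since Δ is not a rational square, the Galois group is not contained in A_3; it must be the full S_3 (irreducibility of the cubic rules out anything smaller).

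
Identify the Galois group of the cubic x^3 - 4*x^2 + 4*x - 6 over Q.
Gal(K/Q) = S_3 (symmetric group of order 6)

Compute the discriminant of x^3 + (-4)*x^2 + (4)*x + (-6): Δ = -780. Since Δ is not a rational square, the Galois group is not contained in A_3; it must be the full S_3 (irreducibility of the cubic rules out anything smaller).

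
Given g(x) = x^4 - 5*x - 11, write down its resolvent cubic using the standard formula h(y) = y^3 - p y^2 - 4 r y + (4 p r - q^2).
h(y) = y^3 + 44*y - 25

Identify coefficients: p = 0, q = -5, r = -11.
Plug into h(y) = y^3 - p y^2 - 4 r y + (4 p r - q^2):
  h(y) = y^3 - (0) y^2 - 4*(-11) y + (4*(0)*(-11) - (-5)^2)
       = y^3 + (0) y^2 + (44) y + (-25).
Simplifying: h(y) = y^3 + 44*y - 25.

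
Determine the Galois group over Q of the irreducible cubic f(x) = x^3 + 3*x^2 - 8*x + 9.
Gal(K/Q) = S_3 (symmetric group of order 6)

Compute the discriminant of x^3 + (3)*x^2 + (-8)*x + (9): Δ = -4423. Since Δ is not a rational square, the Galois group is not contained in A_3; it must be the full S_3 (irreducibility of the cubic rules out anything smaller).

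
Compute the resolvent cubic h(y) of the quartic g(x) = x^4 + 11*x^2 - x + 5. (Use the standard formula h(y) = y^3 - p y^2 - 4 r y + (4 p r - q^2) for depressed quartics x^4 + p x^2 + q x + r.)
h(y) = y^3 - 11*y^2 - 20*y + 219

Identify coefficients: p = 11, q = -1, r = 5.
Plug into h(y) = y^3 - p y^2 - 4 r y + (4 p r - q^2):
  h(y) = y^3 - (11) y^2 - 4*(5) y + (4*(11)*(5) - (-1)^2)
       = y^3 + (-11) y^2 + (-20) y + (219).
Simplifying: h(y) = y^3 - 11*y^2 - 20*y + 219.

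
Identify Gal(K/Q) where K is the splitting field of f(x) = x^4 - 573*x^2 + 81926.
Gal(K/Q) = V_4 (Klein four-group, Z/2Z × Z/2Z)

f factors as (x^2 - 274)(x^2 - 299), so the splitting field is K = Q(sqrt(274), sqrt(299)). The elements 274, 299, 81926 are all non-squares in Q, so sqrt(274) and sqrt(299) generate independent quadratic extensions. Thus [K:Q] = 4 and Gal(K/Q) is generated by the two order-2 automorphisms sqrt(274) ↦ -sqrt(274) and sqrt(299) ↦ -sqrt(299), giving V_4.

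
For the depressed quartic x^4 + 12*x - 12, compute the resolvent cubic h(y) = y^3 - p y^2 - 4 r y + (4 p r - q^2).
h(y) = y^3 + 48*y - 144

Identify coefficients: p = 0, q = 12, r = -12.
Plug into h(y) = y^3 - p y^2 - 4 r y + (4 p r - q^2):
  h(y) = y^3 - (0) y^2 - 4*(-12) y + (4*(0)*(-12) - (12)^2)
       = y^3 + (0) y^2 + (48) y + (-144).
Simplifying: h(y) = y^3 + 48*y - 144.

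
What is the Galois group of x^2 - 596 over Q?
Gal(K/Q) = Z/2Z (cyclic of order 2)

x^2 - 596 is irreducible over Q since 596 is not a rational square. The splitting field Q(sqrt(596)) has degree 2 over Q, and its unique nontrivial automorphism is sqrt(596) ↦ -sqrt(596). Hence Gal(Q(sqrt(596))/Q) = Z/2Z.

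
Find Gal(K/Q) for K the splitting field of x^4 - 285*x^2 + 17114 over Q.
Gal(K/Q) = V_4 (Klein four-group, Z/2Z × Z/2Z)

f factors as (x^2 - 199)(x^2 - 86), so the splitting field is K = Q(sqrt(199), sqrt(86)). The elements 199, 86, 17114 are all non-squares in Q, so sqrt(199) and sqrt(86) generate independent quadratic extensions. Thus [K:Q] = 4 and Gal(K/Q) is generated by the two order-2 automorphisms sqrt(199) ↦ -sqrt(199) and sqrt(86) ↦ -sqrt(86), giving V_4.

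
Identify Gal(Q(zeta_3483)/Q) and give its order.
|Gal(Q(zeta_3483)/Q)| = phi(3483) = 2268; group ≅ (Z/3483Z)^* ≅ Z/42Z × Z/54Z

The n-th cyclotomic polynomial Φ_3483(x) is the minimal polynomial of zeta_3483 over Q and has degree phi(3483) = 2268. So Q(zeta_3483) is a degree-2268 Galois extension with Galois group (Z/3483Z)^*. By CRT, (Z/3483Z)^* ≅ (Z/81Z)^* × (Z/43Z)^*. Each prime-power unit group is (Z/81Z)^* ≅ Z/54Z; (Z/43Z)^* ≅ Z/42Z. Hence Gal(Q(zeta_3483)/Q) ≅ Z/42Z × Z/54Z.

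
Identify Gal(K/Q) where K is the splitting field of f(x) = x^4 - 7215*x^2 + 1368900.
Gal(K/Q) = Z/2Z (cyclic of order 2)

f factors as (x^2 - 195)(x^2 - 7020), so the splitting field is K = Q(sqrt(195), sqrt(7020)). The squarefree part of 195 is 195 and the squarefree part of 7020 is also 195, so sqrt(195) and sqrt(7020) are both rational multiples of sqrt(195). Hence Q(sqrt(195)) = Q(sqrt(7020)) = Q(sqrt(195)), and the splitting field collapses to a single degree-2 extension with Galois group Z/2Z.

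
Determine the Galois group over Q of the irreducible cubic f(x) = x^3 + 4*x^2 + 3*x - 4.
Gal(K/Q) = S_3 (symmetric group of order 6)

Compute the discriminant of x^3 + (4)*x^2 + (3)*x + (-4): Δ = -236. Since Δ is not a rational square, the Galois group is not contained in A_3; it must be the full S_3 (irreducibility of the cubic rules out anything smaller).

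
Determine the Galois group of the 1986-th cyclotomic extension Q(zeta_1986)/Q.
|Gal(Q(zeta_1986)/Q)| = phi(1986) = 660; group ≅ (Z/1986Z)^* ≅ Z/2Z × Z/330Z

The n-th cyclotomic polynomial Φ_1986(x) is the minimal polynomial of zeta_1986 over Q and has degree phi(1986) = 660. So Q(zeta_1986) is a degree-660 Galois extension with Galois group (Z/1986Z)^*. By CRT, (Z/1986Z)^* ≅ (Z/2Z)^* × (Z/3Z)^* × (Z/331Z)^*. Each prime-power unit group is (Z/2Z)^* ≅ trivial group (order 1); (Z/3Z)^* ≅ Z/2Z; (Z/331Z)^* ≅ Z/330Z. Hence Gal(Q(zeta_1986)/Q) ≅ Z/2Z × Z/330Z.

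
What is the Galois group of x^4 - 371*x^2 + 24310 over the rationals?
Gal(K/Q) = V_4 (Klein four-group, Z/2Z × Z/2Z)

f factors as (x^2 - 286)(x^2 - 85), so the splitting field is K = Q(sqrt(286), sqrt(85)). The elements 286, 85, 24310 are all non-squares in Q, so sqrt(286) and sqrt(85) generate independent quadratic extensions. Thus [K:Q] = 4 and Gal(K/Q) is generated by the two order-2 automorphisms sqrt(286) ↦ -sqrt(286) and sqrt(85) ↦ -sqrt(85), giving V_4.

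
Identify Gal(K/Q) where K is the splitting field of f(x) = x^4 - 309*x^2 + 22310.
Gal(K/Q) = V_4 (Klein four-group, Z/2Z × Z/2Z)

f factors as (x^2 - 194)(x^2 - 115), so the splitting field is K = Q(sqrt(194), sqrt(115)). The elements 194, 115, 22310 are all non-squares in Q, so sqrt(194) and sqrt(115) generate independent quadratic extensions. Thus [K:Q] = 4 and Gal(K/Q) is generated by the two order-2 automorphisms sqrt(194) ↦ -sqrt(194) and sqrt(115) ↦ -sqrt(115), giving V_4.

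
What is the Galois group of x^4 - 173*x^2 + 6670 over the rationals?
Gal(K/Q) = V_4 (Klein four-group, Z/2Z × Z/2Z)

f factors as (x^2 - 58)(x^2 - 115), so the splitting field is K = Q(sqrt(58), sqrt(115)). The elements 58, 115, 6670 are all non-squares in Q, so sqrt(58) and sqrt(115) generate independent quadratic extensions. Thus [K:Q] = 4 and Gal(K/Q) is generated by the two order-2 automorphisms sqrt(58) ↦ -sqrt(58) and sqrt(115) ↦ -sqrt(115), giving V_4.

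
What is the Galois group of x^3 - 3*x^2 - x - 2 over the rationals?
Gal(K/Q) = S_3 (symmetric group of order 6)

Compute the discriminant of x^3 + (-3)*x^2 + (-1)*x + (-2): Δ = -419. Since Δ is not a rational square, the Galois group is not contained in A_3; it must be the full S_3 (irreducibility of the cubic rules out anything smaller).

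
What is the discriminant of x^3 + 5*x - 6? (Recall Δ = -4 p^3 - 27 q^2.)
Δ = -1472

For a depressed cubic x^3 + p x + q the discriminant is Δ = -4 p^3 - 27 q^2 = -4*(5)^3 - 27*(-6)^2 = -500 - 972 = -1472.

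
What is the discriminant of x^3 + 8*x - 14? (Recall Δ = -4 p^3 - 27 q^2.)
Δ = -7340

For a depressed cubic x^3 + p x + q the discriminant is Δ = -4 p^3 - 27 q^2 = -4*(8)^3 - 27*(-14)^2 = -2048 - 5292 = -7340.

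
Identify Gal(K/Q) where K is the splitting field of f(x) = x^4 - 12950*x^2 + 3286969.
Gal(K/Q) = Z/2Z (cyclic of order 2)

f factors as (x^2 - 12691)(x^2 - 259), so the splitting field is K = Q(sqrt(12691), sqrt(259)). The squarefree part of 12691 is 259 and the squarefree part of 259 is also 259, so sqrt(12691) and sqrt(259) are both rational multiples of sqrt(259). Hence Q(sqrt(12691)) = Q(sqrt(259)) = Q(sqrt(259)), and the splitting field collapses to a single degree-2 extension with Galois group Z/2Z.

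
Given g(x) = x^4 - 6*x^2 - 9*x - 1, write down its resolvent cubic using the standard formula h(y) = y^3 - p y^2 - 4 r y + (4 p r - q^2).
h(y) = y^3 + 6*y^2 + 4*y - 57

Identify coefficients: p = -6, q = -9, r = -1.
Plug into h(y) = y^3 - p y^2 - 4 r y + (4 p r - q^2):
  h(y) = y^3 - (-6) y^2 - 4*(-1) y + (4*(-6)*(-1) - (-9)^2)
       = y^3 + (6) y^2 + (4) y + (-57).
Simplifying: h(y) = y^3 + 6*y^2 + 4*y - 57.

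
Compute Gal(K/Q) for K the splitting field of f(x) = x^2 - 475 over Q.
Gal(K/Q) = Z/2Z (cyclic of order 2)

x^2 - 475 is irreducible over Q since 475 is not a rational square. The splitting field Q(sqrt(475)) has degree 2 over Q, and its unique nontrivial automorphism is sqrt(475) ↦ -sqrt(475). Hence Gal(Q(sqrt(475))/Q) = Z/2Z.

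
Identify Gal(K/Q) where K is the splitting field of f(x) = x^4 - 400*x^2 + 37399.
Gal(K/Q) = V_4 (Klein four-group, Z/2Z × Z/2Z)

f factors as (x^2 - 149)(x^2 - 251), so the splitting field is K = Q(sqrt(149), sqrt(251)). The elements 149, 251, 37399 are all non-squares in Q, so sqrt(149) and sqrt(251) generate independent quadratic extensions. Thus [K:Q] = 4 and Gal(K/Q) is generated by the two order-2 automorphisms sqrt(149) ↦ -sqrt(149) and sqrt(251) ↦ -sqrt(251), giving V_4.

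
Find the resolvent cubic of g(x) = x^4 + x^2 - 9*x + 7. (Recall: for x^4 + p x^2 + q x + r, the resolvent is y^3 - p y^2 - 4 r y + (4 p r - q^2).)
h(y) = y^3 - y^2 - 28*y - 53

Identify coefficients: p = 1, q = -9, r = 7.
Plug into h(y) = y^3 - p y^2 - 4 r y + (4 p r - q^2):
  h(y) = y^3 - (1) y^2 - 4*(7) y + (4*(1)*(7) - (-9)^2)
       = y^3 + (-1) y^2 + (-28) y + (-53).
Simplifying: h(y) = y^3 - y^2 - 28*y - 53.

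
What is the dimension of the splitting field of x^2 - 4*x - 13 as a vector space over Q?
[K:Q] = 2

The discriminant of x^2 + (-4)*x + (-13) is b^2 - 4c = 16 - (-52) = 68. Since 68 is not a perfect square in Q, the polynomial is irreducible over Q. Its two roots generate a degree-2 extension, so [K:Q] = 2.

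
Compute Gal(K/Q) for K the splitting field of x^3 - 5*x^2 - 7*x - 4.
Gal(K/Q) = S_3 (symmetric group of order 6)

Compute the discriminant of x^3 + (-5)*x^2 + (-7)*x + (-4): Δ = -2355. Since Δ is not a rational square, the Galois group is not contained in A_3; it must be the full S_3 (irreducibility of the cubic rules out anything smaller).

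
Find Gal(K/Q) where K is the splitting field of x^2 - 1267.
Gal(K/Q) = Z/2Z (cyclic of order 2)

x^2 - 1267 is irreducible over Q since 1267 is not a rational square. The splitting field Q(sqrt(1267)) has degree 2 over Q, and its unique nontrivial automorphism is sqrt(1267) ↦ -sqrt(1267). Hence Gal(Q(sqrt(1267))/Q) = Z/2Z.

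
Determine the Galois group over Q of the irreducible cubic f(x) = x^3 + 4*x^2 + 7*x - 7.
Gal(K/Q) = S_3 (symmetric group of order 6)

Compute the discriminant of x^3 + (4)*x^2 + (7)*x + (-7): Δ = -3647. Since Δ is not a rational square, the Galois group is not contained in A_3; it must be the full S_3 (irreducibility of the cubic rules out anything smaller).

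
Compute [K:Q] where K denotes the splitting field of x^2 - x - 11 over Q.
[K:Q] = 2

The discriminant of x^2 + (-1)*x + (-11) is b^2 - 4c = 1 - (-44) = 45. Since 45 is not a perfect square in Q, the polynomial is irreducible over Q. Its two roots generate a degree-2 extension, so [K:Q] = 2.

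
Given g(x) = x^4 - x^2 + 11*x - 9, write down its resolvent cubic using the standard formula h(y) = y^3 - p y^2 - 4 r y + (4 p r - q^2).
h(y) = y^3 + y^2 + 36*y - 85

Identify coefficients: p = -1, q = 11, r = -9.
Plug into h(y) = y^3 - p y^2 - 4 r y + (4 p r - q^2):
  h(y) = y^3 - (-1) y^2 - 4*(-9) y + (4*(-1)*(-9) - (11)^2)
       = y^3 + (1) y^2 + (36) y + (-85).
Simplifying: h(y) = y^3 + y^2 + 36*y - 85.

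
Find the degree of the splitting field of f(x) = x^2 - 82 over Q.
[K:Q] = 2

The polynomial x^2 - 82 is irreducible over Q since 82 is not a perfect square. Its splitting field is Q(sqrt(82)), which has degree 2 over Q.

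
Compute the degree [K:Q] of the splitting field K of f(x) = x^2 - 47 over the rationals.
[K:Q] = 2

The polynomial x^2 - 47 is irreducible over Q since 47 is not a perfect square. Its splitting field is Q(sqrt(47)), which has degree 2 over Q.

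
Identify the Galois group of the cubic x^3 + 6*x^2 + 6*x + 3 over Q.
Gal(K/Q) = S_3 (symmetric group of order 6)

Compute the discriminant of x^3 + (6)*x^2 + (6)*x + (3): Δ = -459. Since Δ is not a rational square, the Galois group is not contained in A_3; it must be the full S_3 (irreducibility of the cubic rules out anything smaller).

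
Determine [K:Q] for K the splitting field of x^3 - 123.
[K:Q] = 6

x^3 - 123 has one real root r = 123^(1/3) and two complex roots r*zeta_3, r*zeta_3^2 where zeta_3 = e^(2*pi*i/3). The splitting field is Q(r, zeta_3). [Q(r):Q] = 3 and [Q(zeta_3):Q] = 2 with gcd = 1, so [Q(r, zeta_3):Q] = 3 * 2 = 6.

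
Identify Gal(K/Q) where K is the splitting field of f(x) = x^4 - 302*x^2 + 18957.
Gal(K/Q) = V_4 (Klein four-group, Z/2Z × Z/2Z)

f factors as (x^2 - 213)(x^2 - 89), so the splitting field is K = Q(sqrt(213), sqrt(89)). The elements 213, 89, 18957 are all non-squares in Q, so sqrt(213) and sqrt(89) generate independent quadratic extensions. Thus [K:Q] = 4 and Gal(K/Q) is generated by the two order-2 automorphisms sqrt(213) ↦ -sqrt(213) and sqrt(89) ↦ -sqrt(89), giving V_4.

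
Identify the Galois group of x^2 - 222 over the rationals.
Gal(K/Q) = Z/2Z (cyclic of order 2)

x^2 - 222 is irreducible over Q since 222 is not a rational square. The splitting field Q(sqrt(222)) has degree 2 over Q, and its unique nontrivial automorphism is sqrt(222) ↦ -sqrt(222). Hence Gal(Q(sqrt(222))/Q) = Z/2Z.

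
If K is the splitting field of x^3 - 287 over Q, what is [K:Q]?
[K:Q] = 6

x^3 - 287 has one real root r = 287^(1/3) and two complex roots r*zeta_3, r*zeta_3^2 where zeta_3 = e^(2*pi*i/3). The splitting field is Q(r, zeta_3). [Q(r):Q] = 3 and [Q(zeta_3):Q] = 2 with gcd = 1, so [Q(r, zeta_3):Q] = 3 * 2 = 6.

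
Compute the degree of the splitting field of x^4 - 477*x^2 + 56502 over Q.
[K:Q] = 4

f factors as (x^2 - 258)(x^2 - 219); the splitting field is K = Q(sqrt(258), sqrt(219)). Since 258, 219, and 56502 are all non-squares in Q, the three subfields Q(sqrt(258)), Q(sqrt(219)), Q(sqrt(56502)) are distinct degree-2 extensions, so [K:Q] = 4 (Klein four Galois group).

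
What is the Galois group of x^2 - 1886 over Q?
Gal(K/Q) = Z/2Z (cyclic of order 2)

x^2 - 1886 is irreducible over Q since 1886 is not a rational square. The splitting field Q(sqrt(1886)) has degree 2 over Q, and its unique nontrivial automorphism is sqrt(1886) ↦ -sqrt(1886). Hence Gal(Q(sqrt(1886))/Q) = Z/2Z.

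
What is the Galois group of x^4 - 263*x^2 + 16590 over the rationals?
Gal(K/Q) = V_4 (Klein four-group, Z/2Z × Z/2Z)

f factors as (x^2 - 158)(x^2 - 105), so the splitting field is K = Q(sqrt(158), sqrt(105)). The elements 158, 105, 16590 are all non-squares in Q, so sqrt(158) and sqrt(105) generate independent quadratic extensions. Thus [K:Q] = 4 and Gal(K/Q) is generated by the two order-2 automorphisms sqrt(158) ↦ -sqrt(158) and sqrt(105) ↦ -sqrt(105), giving V_4.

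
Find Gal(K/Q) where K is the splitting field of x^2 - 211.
Gal(K/Q) = Z/2Z (cyclic of order 2)

x^2 - 211 is irreducible over Q since 211 is not a rational square. The splitting field Q(sqrt(211)) has degree 2 over Q, and its unique nontrivial automorphism is sqrt(211) ↦ -sqrt(211). Hence Gal(Q(sqrt(211))/Q) = Z/2Z.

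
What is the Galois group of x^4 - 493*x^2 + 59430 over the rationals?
Gal(K/Q) = V_4 (Klein four-group, Z/2Z × Z/2Z)

f factors as (x^2 - 210)(x^2 - 283), so the splitting field is K = Q(sqrt(210), sqrt(283)). The elements 210, 283, 59430 are all non-squares in Q, so sqrt(210) and sqrt(283) generate independent quadratic extensions. Thus [K:Q] = 4 and Gal(K/Q) is generated by the two order-2 automorphisms sqrt(210) ↦ -sqrt(210) and sqrt(283) ↦ -sqrt(283), giving V_4.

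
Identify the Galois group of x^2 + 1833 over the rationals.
Gal(K/Q) = Z/2Z (cyclic of order 2)

x^2 + 1833 is irreducible over Q since -1833 is not a rational square. The splitting field Q(sqrt(-1833)) has degree 2 over Q, and its unique nontrivial automorphism is sqrt(-1833) ↦ -sqrt(-1833). Hence Gal(Q(sqrt(-1833))/Q) = Z/2Z.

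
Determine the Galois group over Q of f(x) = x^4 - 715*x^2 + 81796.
Gal(K/Q) = Z/2Z (cyclic of order 2)

f factors as (x^2 - 572)(x^2 - 143), so the splitting field is K = Q(sqrt(572), sqrt(143)). The squarefree part of 572 is 143 and the squarefree part of 143 is also 143, so sqrt(572) and sqrt(143) are both rational multiples of sqrt(143). Hence Q(sqrt(572)) = Q(sqrt(143)) = Q(sqrt(143)), and the splitting field collapses to a single degree-2 extension with Galois group Z/2Z.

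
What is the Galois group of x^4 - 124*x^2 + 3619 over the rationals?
Gal(K/Q) = V_4 (Klein four-group, Z/2Z × Z/2Z)

f factors as (x^2 - 47)(x^2 - 77), so the splitting field is K = Q(sqrt(47), sqrt(77)). The elements 47, 77, 3619 are all non-squares in Q, so sqrt(47) and sqrt(77) generate independent quadratic extensions. Thus [K:Q] = 4 and Gal(K/Q) is generated by the two order-2 automorphisms sqrt(47) ↦ -sqrt(47) and sqrt(77) ↦ -sqrt(77), giving V_4.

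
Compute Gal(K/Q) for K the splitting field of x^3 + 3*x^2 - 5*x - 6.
Gal(K/Q) = S_3 (symmetric group of order 6)

Compute the discriminant of x^3 + (3)*x^2 + (-5)*x + (-6): Δ = 2021. Since Δ is not a rational square, the Galois group is not contained in A_3; it must be the full S_3 (irreducibility of the cubic rules out anything smaller).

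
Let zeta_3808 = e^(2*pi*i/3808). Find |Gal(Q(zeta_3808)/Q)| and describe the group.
|Gal(Q(zeta_3808)/Q)| = phi(3808) = 1536; group ≅ (Z/3808Z)^* ≅ Z/2Z × Z/6Z × Z/8Z × Z/16Z

The n-th cyclotomic polynomial Φ_3808(x) is the minimal polynomial of zeta_3808 over Q and has degree phi(3808) = 1536. So Q(zeta_3808) is a degree-1536 Galois extension with Galois group (Z/3808Z)^*. By CRT, (Z/3808Z)^* ≅ (Z/32Z)^* × (Z/7Z)^* × (Z/17Z)^*. Each prime-power unit group is (Z/32Z)^* ≅ Z/2Z × Z/8Z; (Z/7Z)^* ≅ Z/6Z; (Z/17Z)^* ≅ Z/16Z. Hence Gal(Q(zeta_3808)/Q) ≅ Z/2Z × Z/6Z × Z/8Z × Z/16Z.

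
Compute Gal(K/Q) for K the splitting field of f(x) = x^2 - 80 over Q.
Gal(K/Q) = Z/2Z (cyclic of order 2)

x^2 - 80 is irreducible over Q since 80 is not a rational square. The splitting field Q(sqrt(80)) has degree 2 over Q, and its unique nontrivial automorphism is sqrt(80) ↦ -sqrt(80). Hence Gal(Q(sqrt(80))/Q) = Z/2Z.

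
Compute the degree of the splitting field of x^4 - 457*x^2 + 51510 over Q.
[K:Q] = 4

f factors as (x^2 - 255)(x^2 - 202); the splitting field is K = Q(sqrt(255), sqrt(202)). Since 255, 202, and 51510 are all non-squares in Q, the three subfields Q(sqrt(255)), Q(sqrt(202)), Q(sqrt(51510)) are distinct degree-2 extensions, so [K:Q] = 4 (Klein four Galois group).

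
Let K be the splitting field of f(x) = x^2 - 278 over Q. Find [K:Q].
[K:Q] = 2

The polynomial x^2 - 278 is irreducible over Q since 278 is not a perfect square. Its splitting field is Q(sqrt(278)), which has degree 2 over Q.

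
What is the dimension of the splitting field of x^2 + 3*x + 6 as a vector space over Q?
[K:Q] = 2

The discriminant of x^2 + (3)*x + (6) is b^2 - 4c = 9 - (24) = -15. Since -15 is not a perfect square in Q, the polynomial is irreducible over Q. Its two roots generate a degree-2 extension, so [K:Q] = 2.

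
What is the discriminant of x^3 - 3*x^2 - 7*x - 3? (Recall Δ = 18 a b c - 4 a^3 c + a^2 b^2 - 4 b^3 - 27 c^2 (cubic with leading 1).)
Δ = 112

For x^3 + a x^2 + b x + c the discriminant is Δ = 18 a b c - 4 a^3 c + a^2 b^2 - 4 b^3 - 27 c^2.
Plug a = -3, b = -7, c = -3:
  18*(-3)*(-7)*(-3) - 4*(-3)^3*(-3) + (-3)^2*(-7)^2 - 4*(-7)^3 - 27*(-3)^2
  = -1134 + (-324) + 441 + (1372) + (-243)
  = 112.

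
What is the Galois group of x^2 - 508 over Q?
Gal(K/Q) = Z/2Z (cyclic of order 2)

x^2 - 508 is irreducible over Q since 508 is not a rational square. The splitting field Q(sqrt(508)) has degree 2 over Q, and its unique nontrivial automorphism is sqrt(508) ↦ -sqrt(508). Hence Gal(Q(sqrt(508))/Q) = Z/2Z.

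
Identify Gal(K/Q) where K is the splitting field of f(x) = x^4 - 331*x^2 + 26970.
Gal(K/Q) = V_4 (Klein four-group, Z/2Z × Z/2Z)

f factors as (x^2 - 186)(x^2 - 145), so the splitting field is K = Q(sqrt(186), sqrt(145)). The elements 186, 145, 26970 are all non-squares in Q, so sqrt(186) and sqrt(145) generate independent quadratic extensions. Thus [K:Q] = 4 and Gal(K/Q) is generated by the two order-2 automorphisms sqrt(186) ↦ -sqrt(186) and sqrt(145) ↦ -sqrt(145), giving V_4.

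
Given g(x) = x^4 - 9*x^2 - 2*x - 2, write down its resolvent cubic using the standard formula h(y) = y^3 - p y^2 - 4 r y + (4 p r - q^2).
h(y) = y^3 + 9*y^2 + 8*y + 68

Identify coefficients: p = -9, q = -2, r = -2.
Plug into h(y) = y^3 - p y^2 - 4 r y + (4 p r - q^2):
  h(y) = y^3 - (-9) y^2 - 4*(-2) y + (4*(-9)*(-2) - (-2)^2)
       = y^3 + (9) y^2 + (8) y + (68).
Simplifying: h(y) = y^3 + 9*y^2 + 8*y + 68.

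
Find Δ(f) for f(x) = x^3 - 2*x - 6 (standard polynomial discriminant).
Δ = -940

For a depressed cubic x^3 + p x + q the discriminant is Δ = -4 p^3 - 27 q^2 = -4*(-2)^3 - 27*(-6)^2 = 32 - 972 = -940.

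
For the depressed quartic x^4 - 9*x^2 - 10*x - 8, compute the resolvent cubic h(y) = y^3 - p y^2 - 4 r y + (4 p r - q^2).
h(y) = y^3 + 9*y^2 + 32*y + 188

Identify coefficients: p = -9, q = -10, r = -8.
Plug into h(y) = y^3 - p y^2 - 4 r y + (4 p r - q^2):
  h(y) = y^3 - (-9) y^2 - 4*(-8) y + (4*(-9)*(-8) - (-10)^2)
       = y^3 + (9) y^2 + (32) y + (188).
Simplifying: h(y) = y^3 + 9*y^2 + 32*y + 188.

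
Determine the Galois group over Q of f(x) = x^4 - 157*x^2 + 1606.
Gal(K/Q) = V_4 (Klein four-group, Z/2Z × Z/2Z)

f factors as (x^2 - 146)(x^2 - 11), so the splitting field is K = Q(sqrt(146), sqrt(11)). The elements 146, 11, 1606 are all non-squares in Q, so sqrt(146) and sqrt(11) generate independent quadratic extensions. Thus [K:Q] = 4 and Gal(K/Q) is generated by the two order-2 automorphisms sqrt(146) ↦ -sqrt(146) and sqrt(11) ↦ -sqrt(11), giving V_4.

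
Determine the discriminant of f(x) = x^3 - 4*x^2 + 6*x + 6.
Δ = -2316

For x^3 + a x^2 + b x + c the discriminant is Δ = 18 a b c - 4 a^3 c + a^2 b^2 - 4 b^3 - 27 c^2.
Plug a = -4, b = 6, c = 6:
  18*(-4)*(6)*(6) - 4*(-4)^3*(6) + (-4)^2*(6)^2 - 4*(6)^3 - 27*(6)^2
  = -2592 + (1536) + 576 + (-864) + (-972)
  = -2316.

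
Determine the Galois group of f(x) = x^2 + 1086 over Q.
Gal(K/Q) = Z/2Z (cyclic of order 2)

x^2 + 1086 is irreducible over Q since -1086 is not a rational square. The splitting field Q(sqrt(-1086)) has degree 2 over Q, and its unique nontrivial automorphism is sqrt(-1086) ↦ -sqrt(-1086). Hence Gal(Q(sqrt(-1086))/Q) = Z/2Z.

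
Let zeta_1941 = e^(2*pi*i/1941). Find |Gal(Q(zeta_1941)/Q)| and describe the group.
|Gal(Q(zeta_1941)/Q)| = phi(1941) = 1292; group ≅ (Z/1941Z)^* ≅ Z/2Z × Z/646Z

The n-th cyclotomic polynomial Φ_1941(x) is the minimal polynomial of zeta_1941 over Q and has degree phi(1941) = 1292. So Q(zeta_1941) is a degree-1292 Galois extension with Galois group (Z/1941Z)^*. By CRT, (Z/1941Z)^* ≅ (Z/3Z)^* × (Z/647Z)^*. Each prime-power unit group is (Z/3Z)^* ≅ Z/2Z; (Z/647Z)^* ≅ Z/646Z. Hence Gal(Q(zeta_1941)/Q) ≅ Z/2Z × Z/646Z.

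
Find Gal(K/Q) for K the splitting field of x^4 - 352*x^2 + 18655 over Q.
Gal(K/Q) = V_4 (Klein four-group, Z/2Z × Z/2Z)

f factors as (x^2 - 65)(x^2 - 287), so the splitting field is K = Q(sqrt(65), sqrt(287)). The elements 65, 287, 18655 are all non-squares in Q, so sqrt(65) and sqrt(287) generate independent quadratic extensions. Thus [K:Q] = 4 and Gal(K/Q) is generated by the two order-2 automorphisms sqrt(65) ↦ -sqrt(65) and sqrt(287) ↦ -sqrt(287), giving V_4.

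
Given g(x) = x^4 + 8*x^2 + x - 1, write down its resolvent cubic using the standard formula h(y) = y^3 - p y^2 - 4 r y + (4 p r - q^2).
h(y) = y^3 - 8*y^2 + 4*y - 33

Identify coefficients: p = 8, q = 1, r = -1.
Plug into h(y) = y^3 - p y^2 - 4 r y + (4 p r - q^2):
  h(y) = y^3 - (8) y^2 - 4*(-1) y + (4*(8)*(-1) - (1)^2)
       = y^3 + (-8) y^2 + (4) y + (-33).
Simplifying: h(y) = y^3 - 8*y^2 + 4*y - 33.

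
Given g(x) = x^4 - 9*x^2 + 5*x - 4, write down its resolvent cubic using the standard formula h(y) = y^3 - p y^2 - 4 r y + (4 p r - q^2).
h(y) = y^3 + 9*y^2 + 16*y + 119

Identify coefficients: p = -9, q = 5, r = -4.
Plug into h(y) = y^3 - p y^2 - 4 r y + (4 p r - q^2):
  h(y) = y^3 - (-9) y^2 - 4*(-4) y + (4*(-9)*(-4) - (5)^2)
       = y^3 + (9) y^2 + (16) y + (119).
Simplifying: h(y) = y^3 + 9*y^2 + 16*y + 119.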